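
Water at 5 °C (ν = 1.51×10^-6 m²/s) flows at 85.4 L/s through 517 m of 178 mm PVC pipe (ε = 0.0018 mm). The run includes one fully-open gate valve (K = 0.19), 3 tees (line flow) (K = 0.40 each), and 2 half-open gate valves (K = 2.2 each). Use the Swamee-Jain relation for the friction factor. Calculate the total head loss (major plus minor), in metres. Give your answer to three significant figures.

V = 4Q/(πD²) = 3.432 m/s; V²/2g = 0.6003 m
Re = 4.05×10^5, ε/D = 1.01×10^-5 → f = 0.01374 (Swamee-Jain)
Major: h_f = f(L/D)·V²/2g = 0.01374·2904·0.6003 = 23.96 m
Minor: ΣK = 5.79; h_m = ΣK·V²/2g = 3.476 m
Total H_L = 23.96 + 3.476 = 27.44 m

H_L ≈ 27.4 m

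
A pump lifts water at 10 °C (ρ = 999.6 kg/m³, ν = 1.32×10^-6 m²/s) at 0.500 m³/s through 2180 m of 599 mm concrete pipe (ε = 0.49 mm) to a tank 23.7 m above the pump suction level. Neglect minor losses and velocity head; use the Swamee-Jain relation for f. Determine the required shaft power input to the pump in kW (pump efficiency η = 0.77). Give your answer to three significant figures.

P_shaft ≈ 222 kW

V = 4Q/(πD²) = 1.774 m/s; Re = 8.05×10^5; ε/D = 8.18×10^-4; f = 0.01925
h_f = f(L/D)V²/2g = 11.24 m
Total head H = z + h_f = 23.7 + 11.24 = 34.94 m
P_hyd = ρgQH = 999.6·9.81·0.500·34.94 = 171.3 kW
P_shaft = P_hyd/η = 171.3/0.77 = 222.5 kW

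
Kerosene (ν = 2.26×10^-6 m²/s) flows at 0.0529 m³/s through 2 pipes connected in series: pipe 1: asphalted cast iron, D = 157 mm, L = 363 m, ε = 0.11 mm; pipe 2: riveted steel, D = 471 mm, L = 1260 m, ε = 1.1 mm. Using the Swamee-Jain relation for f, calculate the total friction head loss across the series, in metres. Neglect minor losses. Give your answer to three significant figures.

H ≈ 17.9 m

Pipe 1: V = 2.733 m/s, Re = 1.90×10^5, ε/D = 7.01×10^-4, f = 0.02000, h_1 = f(L/D)V²/2g = 17.60 m
Pipe 2: V = 0.3036 m/s, Re = 6.33×10^4, ε/D = 0.00234, f = 0.02699, h_2 = f(L/D)V²/2g = 0.3393 m
Series → Q common, losses add: H = Σh = 17.94 m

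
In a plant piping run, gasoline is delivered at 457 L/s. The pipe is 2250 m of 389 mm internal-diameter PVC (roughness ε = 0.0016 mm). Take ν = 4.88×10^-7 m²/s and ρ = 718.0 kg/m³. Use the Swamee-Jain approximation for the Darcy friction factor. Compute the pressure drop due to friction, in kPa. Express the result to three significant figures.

Δp ≈ 304 kPa

V = 4Q/(πD²) = 4·0.457/(π·0.389²) = 3.845 m/s
Re = VD/ν = 3.845·0.389/4.88×10^-7 = 3.07×10^6 → turbulent
ε/D = 0.0016/389 = 4.11×10^-6
Swamee-Jain: f = 0.009903
h_f = f(L/D)V²/(2g) = 0.009903·(2250/0.389)·3.845²/(2·9.81) = 43.17 m
Δp = ρg·h_f = 718.0·9.81·43.17 = 304.0 kPa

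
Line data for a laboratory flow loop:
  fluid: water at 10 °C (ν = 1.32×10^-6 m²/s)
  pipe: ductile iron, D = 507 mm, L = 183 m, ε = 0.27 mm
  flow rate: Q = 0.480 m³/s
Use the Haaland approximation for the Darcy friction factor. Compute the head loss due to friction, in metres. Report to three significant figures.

V = 4Q/(πD²) = 4·0.480/(π·0.507²) = 2.378 m/s
Re = VD/ν = 2.378·0.507/1.32×10^-6 = 9.13×10^5 → turbulent
ε/D = 0.27/507 = 5.33×10^-4
Haaland: f = 0.01743
h_f = f(L/D)V²/(2g) = 0.01743·(183/0.507)·2.378²/(2·9.81) = 1.813 m

h_f ≈ 1.81 m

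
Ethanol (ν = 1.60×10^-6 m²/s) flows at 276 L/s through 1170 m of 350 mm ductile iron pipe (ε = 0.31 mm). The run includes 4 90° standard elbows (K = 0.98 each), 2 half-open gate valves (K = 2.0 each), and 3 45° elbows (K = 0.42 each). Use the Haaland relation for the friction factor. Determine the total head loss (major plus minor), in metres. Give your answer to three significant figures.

V = 4Q/(πD²) = 2.869 m/s; V²/2g = 0.4194 m
Re = 6.28×10^5, ε/D = 8.86×10^-4 → f = 0.01956 (Haaland)
Major: h_f = f(L/D)·V²/2g = 0.01956·3343·0.4194 = 27.43 m
Minor: ΣK = 9.18; h_m = ΣK·V²/2g = 3.850 m
Total H_L = 27.43 + 3.850 = 31.28 m

H_L ≈ 31.3 m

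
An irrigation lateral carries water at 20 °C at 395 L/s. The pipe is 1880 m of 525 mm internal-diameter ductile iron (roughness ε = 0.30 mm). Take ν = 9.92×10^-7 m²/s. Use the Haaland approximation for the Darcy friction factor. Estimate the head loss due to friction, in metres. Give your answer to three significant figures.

h_f ≈ 10.7 m

V = 4Q/(πD²) = 4·0.395/(π·0.525²) = 1.825 m/s
Re = VD/ν = 1.825·0.525/9.92×10^-7 = 9.66×10^5 → turbulent
ε/D = 0.30/525 = 5.71×10^-4
Haaland: f = 0.01766
h_f = f(L/D)V²/(2g) = 0.01766·(1880/0.525)·1.825²/(2·9.81) = 10.73 m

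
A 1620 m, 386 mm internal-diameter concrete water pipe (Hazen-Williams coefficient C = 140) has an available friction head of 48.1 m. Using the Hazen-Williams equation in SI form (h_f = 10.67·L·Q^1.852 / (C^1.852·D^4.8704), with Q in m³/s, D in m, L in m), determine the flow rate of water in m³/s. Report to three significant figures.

Q ≈ 0.478 m³/s

Rearranging: Q = [h_f·C^1.852·D^4.8704 / (10.67·L)]^(1/1.852)
Q = [48.1·140^1.852·0.386^4.8704 / (10.67·1620)]^0.540 = 0.4776 m³/s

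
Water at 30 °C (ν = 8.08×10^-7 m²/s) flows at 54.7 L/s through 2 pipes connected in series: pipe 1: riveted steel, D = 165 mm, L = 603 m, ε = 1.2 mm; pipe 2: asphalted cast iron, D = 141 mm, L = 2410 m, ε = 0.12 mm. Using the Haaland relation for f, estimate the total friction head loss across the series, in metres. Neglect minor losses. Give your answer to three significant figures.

H ≈ 249 m

Pipe 1: V = 2.558 m/s, Re = 5.22×10^5, ε/D = 0.00727, f = 0.03433, h_1 = f(L/D)V²/2g = 41.85 m
Pipe 2: V = 3.503 m/s, Re = 6.11×10^5, ε/D = 8.51×10^-4, f = 0.01941, h_2 = f(L/D)V²/2g = 207.5 m
Series → Q common, losses add: H = Σh = 249.3 m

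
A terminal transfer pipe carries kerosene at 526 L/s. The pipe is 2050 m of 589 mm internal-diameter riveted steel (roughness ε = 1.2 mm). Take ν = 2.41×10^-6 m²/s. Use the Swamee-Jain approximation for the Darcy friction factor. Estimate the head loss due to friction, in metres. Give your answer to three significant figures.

h_f ≈ 15.9 m

V = 4Q/(πD²) = 4·0.526/(π·0.589²) = 1.930 m/s
Re = VD/ν = 1.930·0.589/2.41×10^-6 = 4.72×10^5 → turbulent
ε/D = 1.2/589 = 0.00204
Swamee-Jain: f = 0.02404
h_f = f(L/D)V²/(2g) = 0.02404·(2050/0.589)·1.930²/(2·9.81) = 15.89 m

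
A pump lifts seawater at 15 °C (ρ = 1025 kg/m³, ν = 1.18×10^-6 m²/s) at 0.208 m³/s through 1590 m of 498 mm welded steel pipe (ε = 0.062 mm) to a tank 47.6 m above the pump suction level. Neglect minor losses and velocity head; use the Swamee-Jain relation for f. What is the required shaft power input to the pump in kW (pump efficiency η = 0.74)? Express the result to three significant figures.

P_shaft ≈ 142 kW

V = 4Q/(πD²) = 1.068 m/s; Re = 4.51×10^5; ε/D = 1.24×10^-4; f = 0.01491
h_f = f(L/D)V²/2g = 2.767 m
Total head H = z + h_f = 47.6 + 2.767 = 50.37 m
P_hyd = ρgQH = 1025·9.81·0.208·50.37 = 105.3 kW
P_shaft = P_hyd/η = 105.3/0.74 = 142.4 kW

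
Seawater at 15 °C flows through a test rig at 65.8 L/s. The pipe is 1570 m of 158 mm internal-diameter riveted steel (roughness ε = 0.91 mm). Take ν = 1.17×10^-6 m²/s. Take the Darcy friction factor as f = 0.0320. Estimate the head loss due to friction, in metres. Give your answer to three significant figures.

h_f ≈ 183 m

V = 4Q/(πD²) = 4·0.0658/(π·0.158²) = 3.356 m/s
h_f = f(L/D)V²/(2g) = 0.03200·(1570/0.158)·3.356²/(2·9.81) = 182.5 m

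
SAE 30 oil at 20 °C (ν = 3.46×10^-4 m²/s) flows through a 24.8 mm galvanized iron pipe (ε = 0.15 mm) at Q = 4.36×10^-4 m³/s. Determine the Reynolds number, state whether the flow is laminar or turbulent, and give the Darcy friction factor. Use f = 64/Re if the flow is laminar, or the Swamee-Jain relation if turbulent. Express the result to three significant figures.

V = 4Q/(πD²) = 0.9026 m/s
Re = VD/ν = 0.9026·0.0248/3.46×10^-4 = 64.7
Re < 2300 → laminar → f = 64/Re = 0.9893

Re ≈ 64.7; laminar; f = 64/Re ≈ 0.989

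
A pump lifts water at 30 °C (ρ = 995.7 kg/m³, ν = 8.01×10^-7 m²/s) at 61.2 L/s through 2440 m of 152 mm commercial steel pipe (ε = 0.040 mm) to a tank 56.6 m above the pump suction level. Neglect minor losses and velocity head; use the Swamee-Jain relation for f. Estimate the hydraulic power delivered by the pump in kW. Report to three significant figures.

P_hyd ≈ 122 kW

V = 4Q/(πD²) = 3.373 m/s; Re = 6.40×10^5; ε/D = 2.63×10^-4; f = 0.01580
h_f = f(L/D)V²/2g = 147.1 m
Total head H = z + h_f = 56.6 + 147.1 = 203.7 m
P_hyd = ρgQH = 995.7·9.81·0.0612·203.7 = 121.7 kW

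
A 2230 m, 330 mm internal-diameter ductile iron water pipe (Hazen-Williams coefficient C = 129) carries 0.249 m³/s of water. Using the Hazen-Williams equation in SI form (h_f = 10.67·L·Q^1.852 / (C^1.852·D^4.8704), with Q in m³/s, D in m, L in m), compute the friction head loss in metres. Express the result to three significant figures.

h_f ≈ 49.5 m

h_f = 10.67·2230·0.249^1.852 / (129^1.852·0.330^4.8704) = 49.48 m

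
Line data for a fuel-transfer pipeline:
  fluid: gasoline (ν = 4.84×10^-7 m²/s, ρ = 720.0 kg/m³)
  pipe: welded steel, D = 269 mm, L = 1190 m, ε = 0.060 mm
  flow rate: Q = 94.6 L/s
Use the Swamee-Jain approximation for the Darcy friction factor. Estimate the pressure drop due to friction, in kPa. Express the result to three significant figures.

Δp ≈ 66.5 kPa

V = 4Q/(πD²) = 4·0.0946/(π·0.269²) = 1.665 m/s
Re = VD/ν = 1.665·0.269/4.84×10^-7 = 9.25×10^5 → turbulent
ε/D = 0.060/269 = 2.23×10^-4
Swamee-Jain: f = 0.01508
h_f = f(L/D)V²/(2g) = 0.01508·(1190/0.269)·1.665²/(2·9.81) = 9.421 m
Δp = ρg·h_f = 720.0·9.81·9.421 = 66.54 kPa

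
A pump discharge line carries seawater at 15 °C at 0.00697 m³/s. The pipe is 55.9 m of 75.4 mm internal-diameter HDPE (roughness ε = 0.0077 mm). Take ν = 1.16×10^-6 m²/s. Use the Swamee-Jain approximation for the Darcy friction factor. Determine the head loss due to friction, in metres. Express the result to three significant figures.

h_f ≈ 1.70 m

V = 4Q/(πD²) = 4·0.00697/(π·0.0754²) = 1.561 m/s
Re = VD/ν = 1.561·0.0754/1.16×10^-6 = 1.01×10^5 → turbulent
ε/D = 0.0077/75.4 = 1.02×10^-4
Swamee-Jain: f = 0.01842
h_f = f(L/D)V²/(2g) = 0.01842·(55.9/0.0754)·1.561²/(2·9.81) = 1.696 m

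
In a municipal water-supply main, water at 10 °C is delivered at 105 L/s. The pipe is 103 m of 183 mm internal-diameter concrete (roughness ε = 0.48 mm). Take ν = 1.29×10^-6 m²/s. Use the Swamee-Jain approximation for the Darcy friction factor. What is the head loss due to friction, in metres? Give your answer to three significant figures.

V = 4Q/(πD²) = 4·0.105/(π·0.183²) = 3.992 m/s
Re = VD/ν = 3.992·0.183/1.29×10^-6 = 5.66×10^5 → turbulent
ε/D = 0.48/183 = 0.00262
Swamee-Jain: f = 0.02557
h_f = f(L/D)V²/(2g) = 0.02557·(103/0.183)·3.992²/(2·9.81) = 11.69 m

h_f ≈ 11.7 m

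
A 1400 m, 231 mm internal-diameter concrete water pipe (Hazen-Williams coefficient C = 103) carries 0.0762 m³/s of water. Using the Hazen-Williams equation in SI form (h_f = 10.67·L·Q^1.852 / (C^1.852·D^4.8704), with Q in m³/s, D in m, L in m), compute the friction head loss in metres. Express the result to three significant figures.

h_f ≈ 29.9 m

h_f = 10.67·1400·0.0762^1.852 / (103^1.852·0.231^4.8704) = 29.88 m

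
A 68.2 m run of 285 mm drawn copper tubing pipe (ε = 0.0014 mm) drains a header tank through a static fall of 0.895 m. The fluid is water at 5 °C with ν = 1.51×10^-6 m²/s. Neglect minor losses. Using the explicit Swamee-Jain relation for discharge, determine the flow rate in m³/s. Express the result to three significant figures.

Swamee-Jain (Type II): Q = -0.965·√(gD⁵h_f/L)·ln[ε/(3.7D) + √(3.17ν²L/(gD³h_f))]
√(gD⁵h_f/L) = √(9.81·0.285⁵·0.895/68.2) = 0.01556
ε/(3.7D) = 1.33×10^-6; √(3.17ν²L/(gD³h_f)) = 4.92×10^-5
Q = -0.965·0.01556·ln(5.058×10^-5) = 0.1485 m³/s
Check: V = 2.33 m/s, Re = 4.39×10^5, f = 0.01347, h_f = 0.891 m ≈ 0.895 m ✓

Q ≈ 0.149 m³/s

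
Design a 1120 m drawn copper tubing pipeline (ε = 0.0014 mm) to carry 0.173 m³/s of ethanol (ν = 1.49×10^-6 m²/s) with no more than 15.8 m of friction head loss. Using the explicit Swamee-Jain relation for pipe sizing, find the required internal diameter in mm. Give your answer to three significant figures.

Swamee-Jain (Type III): D = 0.66·[ε^1.25·(LQ²/(gh_f))^4.75 + ν·Q^9.4·(L/(gh_f))^5.2]^0.04
LQ²/(gh_f) = 0.2163; L/(gh_f) = 7.226
Term 1 = ε^1.25·(…)^4.75 = 3.34×10^-11; Term 2 = ν·Q^9.4·(…)^5.2 = 3.00×10^-9
D = 0.66·(3.34×10^-11 + 3.00×10^-9)^0.04 = 0.3012 m = 301 mm
Check: V = 2.43 m/s, Re = 4.91×10^5, f = 0.01321, h_f = 14.8 m ≈ 15.8 m ✓

D ≈ 301 mm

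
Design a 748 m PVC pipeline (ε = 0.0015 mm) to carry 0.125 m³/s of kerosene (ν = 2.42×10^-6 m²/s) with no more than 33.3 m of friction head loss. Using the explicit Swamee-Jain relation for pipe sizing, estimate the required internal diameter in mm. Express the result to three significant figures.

D ≈ 214 mm

Swamee-Jain (Type III): D = 0.66·[ε^1.25·(LQ²/(gh_f))^4.75 + ν·Q^9.4·(L/(gh_f))^5.2]^0.04
LQ²/(gh_f) = 0.03578; L/(gh_f) = 2.290
Term 1 = ε^1.25·(…)^4.75 = 7.08×10^-15; Term 2 = ν·Q^9.4·(…)^5.2 = 5.83×10^-13
D = 0.66·(7.08×10^-15 + 5.83×10^-13)^0.04 = 0.2140 m = 214 mm
Check: V = 3.48 m/s, Re = 3.07×10^5, f = 0.01439, h_f = 31.0 m ≈ 33.3 m ✓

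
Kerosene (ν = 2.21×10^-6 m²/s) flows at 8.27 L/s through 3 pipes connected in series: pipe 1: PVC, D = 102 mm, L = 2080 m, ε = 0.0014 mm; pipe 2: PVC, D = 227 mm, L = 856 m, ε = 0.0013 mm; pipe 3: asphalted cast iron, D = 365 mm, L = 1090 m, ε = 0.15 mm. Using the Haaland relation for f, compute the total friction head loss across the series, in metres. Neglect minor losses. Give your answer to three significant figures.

Pipe 1: V = 1.012 m/s, Re = 4.67×10^4, ε/D = 1.37×10^-5, f = 0.02106, h_1 = f(L/D)V²/2g = 22.43 m
Pipe 2: V = 0.2043 m/s, Re = 2.10×10^4, ε/D = 5.73×10^-6, f = 0.02545, h_2 = f(L/D)V²/2g = 0.2042 m
Pipe 3: V = 0.07904 m/s, Re = 1.31×10^4, ε/D = 4.11×10^-4, f = 0.02932, h_3 = f(L/D)V²/2g = 0.02788 m
Series → Q common, losses add: H = Σh = 22.66 m

H ≈ 22.7 m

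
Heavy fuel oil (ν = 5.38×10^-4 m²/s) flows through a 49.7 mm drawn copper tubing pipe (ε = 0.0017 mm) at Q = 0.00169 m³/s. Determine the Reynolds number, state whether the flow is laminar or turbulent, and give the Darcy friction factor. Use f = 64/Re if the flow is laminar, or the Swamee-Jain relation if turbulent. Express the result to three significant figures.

Re ≈ 80.5; laminar; f = 64/Re ≈ 0.795

V = 4Q/(πD²) = 0.8711 m/s
Re = VD/ν = 0.8711·0.0497/5.38×10^-4 = 80.5
Re < 2300 → laminar → f = 64/Re = 0.7953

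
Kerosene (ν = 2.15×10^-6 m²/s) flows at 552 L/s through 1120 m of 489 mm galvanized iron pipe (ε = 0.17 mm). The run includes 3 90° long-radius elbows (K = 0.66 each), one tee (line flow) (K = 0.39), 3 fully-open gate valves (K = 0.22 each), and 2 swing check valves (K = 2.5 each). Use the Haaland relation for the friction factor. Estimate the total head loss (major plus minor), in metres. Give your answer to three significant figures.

V = 4Q/(πD²) = 2.939 m/s; V²/2g = 0.4403 m
Re = 6.69×10^5, ε/D = 3.48×10^-4 → f = 0.01628 (Haaland)
Major: h_f = f(L/D)·V²/2g = 0.01628·2290·0.4403 = 16.42 m
Minor: ΣK = 8.03; h_m = ΣK·V²/2g = 3.536 m
Total H_L = 16.42 + 3.536 = 19.95 m

H_L ≈ 20.0 m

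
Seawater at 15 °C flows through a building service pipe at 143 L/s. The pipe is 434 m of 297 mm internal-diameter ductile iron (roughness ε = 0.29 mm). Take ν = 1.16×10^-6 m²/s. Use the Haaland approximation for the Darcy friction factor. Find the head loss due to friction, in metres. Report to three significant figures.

h_f ≈ 6.37 m

V = 4Q/(πD²) = 4·0.143/(π·0.297²) = 2.064 m/s
Re = VD/ν = 2.064·0.297/1.16×10^-6 = 5.28×10^5 → turbulent
ε/D = 0.29/297 = 9.76×10^-4
Haaland: f = 0.02006
h_f = f(L/D)V²/(2g) = 0.02006·(434/0.297)·2.064²/(2·9.81) = 6.367 m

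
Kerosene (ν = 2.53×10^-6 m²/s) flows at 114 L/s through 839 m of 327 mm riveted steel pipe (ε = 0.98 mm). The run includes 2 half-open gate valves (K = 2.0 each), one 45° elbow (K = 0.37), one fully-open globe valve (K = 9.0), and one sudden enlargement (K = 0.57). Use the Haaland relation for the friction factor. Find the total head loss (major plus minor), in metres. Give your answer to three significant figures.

H_L ≈ 7.79 m

V = 4Q/(πD²) = 1.357 m/s; V²/2g = 0.09392 m
Re = 1.75×10^5, ε/D = 0.00300 → f = 0.02689 (Haaland)
Major: h_f = f(L/D)·V²/2g = 0.02689·2566·0.09392 = 6.480 m
Minor: ΣK = 13.9; h_m = ΣK·V²/2g = 1.309 m
Total H_L = 6.480 + 1.309 = 7.789 m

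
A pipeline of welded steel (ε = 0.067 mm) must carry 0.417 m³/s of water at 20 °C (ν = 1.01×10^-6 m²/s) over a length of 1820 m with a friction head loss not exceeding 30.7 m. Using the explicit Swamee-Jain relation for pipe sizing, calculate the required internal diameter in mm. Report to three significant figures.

D ≈ 418 mm

Swamee-Jain (Type III): D = 0.66·[ε^1.25·(LQ²/(gh_f))^4.75 + ν·Q^9.4·(L/(gh_f))^5.2]^0.04
LQ²/(gh_f) = 1.051; L/(gh_f) = 6.043
Term 1 = ε^1.25·(…)^4.75 = 7.67×10^-6; Term 2 = ν·Q^9.4·(…)^5.2 = 3.13×10^-6
D = 0.66·(7.67×10^-6 + 3.13×10^-6)^0.04 = 0.4177 m = 418 mm
Check: V = 3.04 m/s, Re = 1.26×10^6, f = 0.01412, h_f = 29.0 m ≈ 30.7 m ✓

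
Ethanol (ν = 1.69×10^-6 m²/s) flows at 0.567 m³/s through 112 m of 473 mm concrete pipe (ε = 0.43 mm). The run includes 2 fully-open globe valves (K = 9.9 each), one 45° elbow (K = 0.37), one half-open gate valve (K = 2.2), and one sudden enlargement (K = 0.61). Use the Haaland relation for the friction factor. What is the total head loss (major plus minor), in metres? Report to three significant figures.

V = 4Q/(πD²) = 3.227 m/s; V²/2g = 0.5307 m
Re = 9.03×10^5, ε/D = 9.09×10^-4 → f = 0.01954 (Haaland)
Major: h_f = f(L/D)·V²/2g = 0.01954·236.8·0.5307 = 2.456 m
Minor: ΣK = 23.0; h_m = ΣK·V²/2g = 12.20 m
Total H_L = 2.456 + 12.20 = 14.65 m

H_L ≈ 14.7 m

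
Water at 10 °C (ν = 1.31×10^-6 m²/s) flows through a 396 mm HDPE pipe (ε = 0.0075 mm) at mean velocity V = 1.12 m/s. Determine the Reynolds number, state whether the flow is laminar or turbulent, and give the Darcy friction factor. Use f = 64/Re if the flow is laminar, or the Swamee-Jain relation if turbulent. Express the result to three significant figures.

Re = VD/ν = 1.120·0.396/1.31×10^-6 = 3.39×10^5
Re > 4000 → turbulent; ε/D = 1.89×10^-5
Swamee-Jain: f = 0.01429

Re ≈ 3.39×10^5; turbulent; f ≈ 0.0143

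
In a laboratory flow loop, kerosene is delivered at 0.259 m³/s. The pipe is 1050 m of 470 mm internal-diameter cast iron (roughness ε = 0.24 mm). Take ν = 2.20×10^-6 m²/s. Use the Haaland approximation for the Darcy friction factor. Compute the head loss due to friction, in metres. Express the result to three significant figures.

h_f ≈ 4.58 m

V = 4Q/(πD²) = 4·0.259/(π·0.470²) = 1.493 m/s
Re = VD/ν = 1.493·0.470/2.20×10^-6 = 3.19×10^5 → turbulent
ε/D = 0.24/470 = 5.11×10^-4
Haaland: f = 0.01807
h_f = f(L/D)V²/(2g) = 0.01807·(1050/0.470)·1.493²/(2·9.81) = 4.584 m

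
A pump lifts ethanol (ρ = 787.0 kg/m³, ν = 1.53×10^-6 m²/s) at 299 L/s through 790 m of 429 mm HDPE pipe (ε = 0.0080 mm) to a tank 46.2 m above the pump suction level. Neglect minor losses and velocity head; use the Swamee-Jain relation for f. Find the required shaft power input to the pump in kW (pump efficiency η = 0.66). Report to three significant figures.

P_shaft ≈ 180 kW

V = 4Q/(πD²) = 2.069 m/s; Re = 5.80×10^5; ε/D = 1.86×10^-5; f = 0.01307
h_f = f(L/D)V²/2g = 5.250 m
Total head H = z + h_f = 46.2 + 5.250 = 51.45 m
P_hyd = ρgQH = 787.0·9.81·0.299·51.45 = 118.8 kW
P_shaft = P_hyd/η = 118.8/0.66 = 180.0 kW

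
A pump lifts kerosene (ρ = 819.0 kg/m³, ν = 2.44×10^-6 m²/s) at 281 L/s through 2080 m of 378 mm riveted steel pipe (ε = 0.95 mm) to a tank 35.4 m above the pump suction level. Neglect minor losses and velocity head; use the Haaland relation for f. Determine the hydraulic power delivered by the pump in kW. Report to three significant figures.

V = 4Q/(πD²) = 2.504 m/s; Re = 3.88×10^5; ε/D = 0.00251; f = 0.02531
h_f = f(L/D)V²/2g = 44.51 m
Total head H = z + h_f = 35.4 + 44.51 = 79.91 m
P_hyd = ρgQH = 819.0·9.81·0.281·79.91 = 180.4 kW

P_hyd ≈ 180 kW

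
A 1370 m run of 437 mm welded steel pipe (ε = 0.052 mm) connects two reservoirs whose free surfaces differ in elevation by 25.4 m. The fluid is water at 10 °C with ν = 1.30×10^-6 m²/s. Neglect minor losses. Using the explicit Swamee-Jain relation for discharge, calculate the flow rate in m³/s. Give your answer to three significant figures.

Swamee-Jain (Type II): Q = -0.965·√(gD⁵h_f/L)·ln[ε/(3.7D) + √(3.17ν²L/(gD³h_f))]
√(gD⁵h_f/L) = √(9.81·0.437⁵·25.4/1370) = 0.05384
ε/(3.7D) = 3.22×10^-5; √(3.17ν²L/(gD³h_f)) = 1.88×10^-5
Q = -0.965·0.05384·ln(5.095×10^-5) = 0.5136 m³/s
Check: V = 3.42 m/s, Re = 1.15×10^6, f = 0.01364, h_f = 25.5 m ≈ 25.4 m ✓

Q ≈ 0.514 m³/s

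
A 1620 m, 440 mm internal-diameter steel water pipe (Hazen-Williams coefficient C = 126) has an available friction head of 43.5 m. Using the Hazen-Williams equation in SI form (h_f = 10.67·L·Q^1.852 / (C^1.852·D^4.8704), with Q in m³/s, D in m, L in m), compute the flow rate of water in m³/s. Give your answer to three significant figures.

Rearranging: Q = [h_f·C^1.852·D^4.8704 / (10.67·L)]^(1/1.852)
Q = [43.5·126^1.852·0.440^4.8704 / (10.67·1620)]^0.540 = 0.5745 m³/s

Q ≈ 0.574 m³/s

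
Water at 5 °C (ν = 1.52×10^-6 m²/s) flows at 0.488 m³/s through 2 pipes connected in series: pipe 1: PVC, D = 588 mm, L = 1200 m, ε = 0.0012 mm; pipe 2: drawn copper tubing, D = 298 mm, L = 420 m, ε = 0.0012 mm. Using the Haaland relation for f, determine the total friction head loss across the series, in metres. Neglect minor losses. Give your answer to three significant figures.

H ≈ 43.1 m

Pipe 1: V = 1.797 m/s, Re = 6.95×10^5, ε/D = 2.04×10^-6, f = 0.01235, h_1 = f(L/D)V²/2g = 4.150 m
Pipe 2: V = 6.997 m/s, Re = 1.37×10^6, ε/D = 4.03×10^-6, f = 0.01108, h_2 = f(L/D)V²/2g = 38.96 m
Series → Q common, losses add: H = Σh = 43.11 m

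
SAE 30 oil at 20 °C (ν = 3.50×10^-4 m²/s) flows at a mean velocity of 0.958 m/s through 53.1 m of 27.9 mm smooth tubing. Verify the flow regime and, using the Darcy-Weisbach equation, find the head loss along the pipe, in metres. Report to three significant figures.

h_f ≈ 74.6 m

Re = VD/ν = 0.958·0.02790/3.50×10^-4 = 76.4 → laminar (Re < 2300)
f = 64/Re = 0.8381
h_f = f(L/D)V²/(2g) = 0.8381·(53.1/0.02790)·0.958²/(2·9.81) = 74.61 m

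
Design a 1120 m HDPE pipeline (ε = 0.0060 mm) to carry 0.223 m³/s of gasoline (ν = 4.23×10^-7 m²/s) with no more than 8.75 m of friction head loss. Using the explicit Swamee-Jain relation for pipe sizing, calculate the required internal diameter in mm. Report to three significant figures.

Swamee-Jain (Type III): D = 0.66·[ε^1.25·(LQ²/(gh_f))^4.75 + ν·Q^9.4·(L/(gh_f))^5.2]^0.04
LQ²/(gh_f) = 0.6489; L/(gh_f) = 13.05
Term 1 = ε^1.25·(…)^4.75 = 3.81×10^-8; Term 2 = ν·Q^9.4·(…)^5.2 = 2.00×10^-7
D = 0.66·(3.81×10^-8 + 2.00×10^-7)^0.04 = 0.3586 m = 359 mm
Check: V = 2.21 m/s, Re = 1.87×10^6, f = 0.01105, h_f = 8.57 m ≈ 8.75 m ✓

D ≈ 359 mm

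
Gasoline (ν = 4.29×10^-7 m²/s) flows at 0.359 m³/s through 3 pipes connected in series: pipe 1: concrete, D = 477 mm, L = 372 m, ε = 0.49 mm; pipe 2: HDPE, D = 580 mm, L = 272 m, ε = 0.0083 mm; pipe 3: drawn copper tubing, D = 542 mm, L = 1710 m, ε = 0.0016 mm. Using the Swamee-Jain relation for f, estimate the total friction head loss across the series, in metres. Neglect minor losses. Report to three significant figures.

Pipe 1: V = 2.009 m/s, Re = 2.23×10^6, ε/D = 0.00103, f = 0.01995, h_1 = f(L/D)V²/2g = 3.201 m
Pipe 2: V = 1.359 m/s, Re = 1.84×10^6, ε/D = 1.43×10^-5, f = 0.01100, h_2 = f(L/D)V²/2g = 0.4854 m
Pipe 3: V = 1.556 m/s, Re = 1.97×10^6, ε/D = 2.95×10^-6, f = 0.01051, h_3 = f(L/D)V²/2g = 4.090 m
Series → Q common, losses add: H = Σh = 7.777 m

H ≈ 7.78 m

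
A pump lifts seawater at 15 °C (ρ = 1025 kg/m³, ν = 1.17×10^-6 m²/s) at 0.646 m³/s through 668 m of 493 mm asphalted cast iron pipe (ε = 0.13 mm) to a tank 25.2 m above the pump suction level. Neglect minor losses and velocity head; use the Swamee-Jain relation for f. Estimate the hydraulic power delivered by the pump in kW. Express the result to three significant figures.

V = 4Q/(πD²) = 3.384 m/s; Re = 1.43×10^6; ε/D = 2.64×10^-4; f = 0.01520
h_f = f(L/D)V²/2g = 12.02 m
Total head H = z + h_f = 25.2 + 12.02 = 37.22 m
P_hyd = ρgQH = 1025·9.81·0.646·37.22 = 241.8 kW

P_hyd ≈ 242 kW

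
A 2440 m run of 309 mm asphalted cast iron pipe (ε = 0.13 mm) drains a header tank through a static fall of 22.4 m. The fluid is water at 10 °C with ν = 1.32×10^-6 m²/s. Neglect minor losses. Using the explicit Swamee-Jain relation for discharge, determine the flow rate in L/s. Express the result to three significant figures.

Q ≈ 134 L/s

Swamee-Jain (Type II): Q = -0.965·√(gD⁵h_f/L)·ln[ε/(3.7D) + √(3.17ν²L/(gD³h_f))]
√(gD⁵h_f/L) = √(9.81·0.309⁵·22.4/2440) = 0.01593
ε/(3.7D) = 1.14×10^-4; √(3.17ν²L/(gD³h_f)) = 4.56×10^-5
Q = -0.965·0.01593·ln(1.593×10^-4) = 0.1344 m³/s
Check: V = 1.79 m/s, Re = 4.20×10^5, f = 0.01744, h_f = 22.5 m ≈ 22.4 m ✓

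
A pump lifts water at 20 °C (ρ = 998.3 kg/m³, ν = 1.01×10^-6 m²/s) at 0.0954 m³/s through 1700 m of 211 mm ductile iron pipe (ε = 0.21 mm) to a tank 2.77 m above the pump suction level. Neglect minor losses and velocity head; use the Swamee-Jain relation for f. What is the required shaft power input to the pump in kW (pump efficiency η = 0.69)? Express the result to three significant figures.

V = 4Q/(πD²) = 2.728 m/s; Re = 5.70×10^5; ε/D = 9.95×10^-4; f = 0.02026
h_f = f(L/D)V²/2g = 61.92 m
Total head H = z + h_f = 2.77 + 61.92 = 64.69 m
P_hyd = ρgQH = 998.3·9.81·0.0954·64.69 = 60.44 kW
P_shaft = P_hyd/η = 60.44/0.69 = 87.59 kW

P_shaft ≈ 87.6 kW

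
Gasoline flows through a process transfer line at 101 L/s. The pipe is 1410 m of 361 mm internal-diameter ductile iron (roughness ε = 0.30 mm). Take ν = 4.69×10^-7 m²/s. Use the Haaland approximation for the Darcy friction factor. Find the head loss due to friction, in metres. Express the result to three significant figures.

h_f ≈ 3.72 m

V = 4Q/(πD²) = 4·0.101/(π·0.361²) = 0.9868 m/s
Re = VD/ν = 0.9868·0.361/4.69×10^-7 = 7.60×10^5 → turbulent
ε/D = 0.30/361 = 8.31×10^-4
Haaland: f = 0.01922
h_f = f(L/D)V²/(2g) = 0.01922·(1410/0.361)·0.9868²/(2·9.81) = 3.725 m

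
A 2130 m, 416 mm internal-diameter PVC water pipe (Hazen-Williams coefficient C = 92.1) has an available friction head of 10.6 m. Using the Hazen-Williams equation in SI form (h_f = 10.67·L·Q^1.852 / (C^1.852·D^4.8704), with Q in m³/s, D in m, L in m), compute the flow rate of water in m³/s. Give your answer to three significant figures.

Q ≈ 0.146 m³/s

Rearranging: Q = [h_f·C^1.852·D^4.8704 / (10.67·L)]^(1/1.852)
Q = [10.6·92.1^1.852·0.416^4.8704 / (10.67·2130)]^0.540 = 0.1458 m³/s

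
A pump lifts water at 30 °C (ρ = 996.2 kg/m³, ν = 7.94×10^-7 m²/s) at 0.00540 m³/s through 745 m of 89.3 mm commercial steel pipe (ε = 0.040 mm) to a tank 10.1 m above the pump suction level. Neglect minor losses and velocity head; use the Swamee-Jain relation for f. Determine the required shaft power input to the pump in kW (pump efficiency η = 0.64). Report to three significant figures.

P_shaft ≈ 1.36 kW

V = 4Q/(πD²) = 0.8622 m/s; Re = 9.70×10^4; ε/D = 4.48×10^-4; f = 0.02027
h_f = f(L/D)V²/2g = 6.407 m
Total head H = z + h_f = 10.1 + 6.407 = 16.51 m
P_hyd = ρgQH = 996.2·9.81·0.00540·16.51 = 0.8711 kW
P_shaft = P_hyd/η = 0.8711/0.64 = 1.361 kW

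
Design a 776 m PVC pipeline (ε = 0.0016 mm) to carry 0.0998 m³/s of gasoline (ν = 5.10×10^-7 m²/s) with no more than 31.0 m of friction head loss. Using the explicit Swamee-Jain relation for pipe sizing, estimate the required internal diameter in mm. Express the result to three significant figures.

D ≈ 189 mm

Swamee-Jain (Type III): D = 0.66·[ε^1.25·(LQ²/(gh_f))^4.75 + ν·Q^9.4·(L/(gh_f))^5.2]^0.04
LQ²/(gh_f) = 0.02542; L/(gh_f) = 2.552
Term 1 = ε^1.25·(…)^4.75 = 1.51×10^-15; Term 2 = ν·Q^9.4·(…)^5.2 = 2.60×10^-14
D = 0.66·(1.51×10^-15 + 2.60×10^-14)^0.04 = 0.1893 m = 189 mm
Check: V = 3.55 m/s, Re = 1.32×10^6, f = 0.01134, h_f = 29.8 m ≈ 31.0 m ✓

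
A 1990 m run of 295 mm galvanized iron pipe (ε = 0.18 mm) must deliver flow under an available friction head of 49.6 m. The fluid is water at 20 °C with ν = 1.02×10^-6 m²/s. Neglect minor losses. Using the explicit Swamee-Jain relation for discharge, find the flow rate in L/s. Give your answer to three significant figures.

Q ≈ 194 L/s

Swamee-Jain (Type II): Q = -0.965·√(gD⁵h_f/L)·ln[ε/(3.7D) + √(3.17ν²L/(gD³h_f))]
√(gD⁵h_f/L) = √(9.81·0.295⁵·49.6/1990) = 0.02337
ε/(3.7D) = 1.65×10^-4; √(3.17ν²L/(gD³h_f)) = 2.29×10^-5
Q = -0.965·0.02337·ln(1.878×10^-4) = 0.1935 m³/s
Check: V = 2.83 m/s, Re = 8.19×10^5, f = 0.01810, h_f = 49.9 m ≈ 49.6 m ✓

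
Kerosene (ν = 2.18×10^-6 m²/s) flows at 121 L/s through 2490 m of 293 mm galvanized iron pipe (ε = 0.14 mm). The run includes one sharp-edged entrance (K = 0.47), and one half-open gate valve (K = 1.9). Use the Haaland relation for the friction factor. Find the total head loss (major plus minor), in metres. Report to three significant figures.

V = 4Q/(πD²) = 1.795 m/s; V²/2g = 0.1641 m
Re = 2.41×10^5, ε/D = 4.78×10^-4 → f = 0.01823 (Haaland)
Major: h_f = f(L/D)·V²/2g = 0.01823·8498·0.1641 = 25.43 m
Minor: ΣK = 2.37; h_m = ΣK·V²/2g = 0.3890 m
Total H_L = 25.43 + 0.3890 = 25.82 m

H_L ≈ 25.8 m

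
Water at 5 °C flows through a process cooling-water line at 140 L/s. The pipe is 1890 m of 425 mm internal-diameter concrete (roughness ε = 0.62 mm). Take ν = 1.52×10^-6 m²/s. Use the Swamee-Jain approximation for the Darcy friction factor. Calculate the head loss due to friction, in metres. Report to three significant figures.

h_f ≈ 4.97 m

V = 4Q/(πD²) = 4·0.140/(π·0.425²) = 0.9869 m/s
Re = VD/ν = 0.9869·0.425/1.52×10^-6 = 2.76×10^5 → turbulent
ε/D = 0.62/425 = 0.00146
Swamee-Jain: f = 0.02254
h_f = f(L/D)V²/(2g) = 0.02254·(1890/0.425)·0.9869²/(2·9.81) = 4.975 m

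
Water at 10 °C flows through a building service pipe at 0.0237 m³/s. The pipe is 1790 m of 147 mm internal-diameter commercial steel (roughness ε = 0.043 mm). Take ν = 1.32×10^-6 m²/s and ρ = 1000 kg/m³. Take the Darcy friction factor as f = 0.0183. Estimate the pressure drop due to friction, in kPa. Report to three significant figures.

V = 4Q/(πD²) = 4·0.0237/(π·0.147²) = 1.396 m/s
h_f = f(L/D)V²/(2g) = 0.01830·(1790/0.147)·1.396²/(2·9.81) = 22.15 m
Δp = ρg·h_f = 1000·9.81·22.15 = 217.3 kPa

Δp ≈ 217 kPa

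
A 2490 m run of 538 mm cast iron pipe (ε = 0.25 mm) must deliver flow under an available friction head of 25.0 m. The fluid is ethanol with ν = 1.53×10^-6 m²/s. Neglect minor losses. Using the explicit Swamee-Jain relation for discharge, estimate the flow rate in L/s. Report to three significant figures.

Q ≈ 567 L/s

Swamee-Jain (Type II): Q = -0.965·√(gD⁵h_f/L)·ln[ε/(3.7D) + √(3.17ν²L/(gD³h_f))]
√(gD⁵h_f/L) = √(9.81·0.538⁵·25.0/2490) = 0.06663
ε/(3.7D) = 1.26×10^-4; √(3.17ν²L/(gD³h_f)) = 2.20×10^-5
Q = -0.965·0.06663·ln(1.476×10^-4) = 0.5672 m³/s
Check: V = 2.49 m/s, Re = 8.77×10^5, f = 0.01713, h_f = 25.2 m ≈ 25.0 m ✓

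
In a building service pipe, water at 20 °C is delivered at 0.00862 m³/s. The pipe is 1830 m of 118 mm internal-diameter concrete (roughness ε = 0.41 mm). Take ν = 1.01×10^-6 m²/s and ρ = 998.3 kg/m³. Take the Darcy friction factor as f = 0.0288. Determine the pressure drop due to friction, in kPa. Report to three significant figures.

V = 4Q/(πD²) = 4·0.00862/(π·0.118²) = 0.7882 m/s
h_f = f(L/D)V²/(2g) = 0.02880·(1830/0.118)·0.7882²/(2·9.81) = 14.14 m
Δp = ρg·h_f = 998.3·9.81·14.14 = 138.5 kPa

Δp ≈ 139 kPa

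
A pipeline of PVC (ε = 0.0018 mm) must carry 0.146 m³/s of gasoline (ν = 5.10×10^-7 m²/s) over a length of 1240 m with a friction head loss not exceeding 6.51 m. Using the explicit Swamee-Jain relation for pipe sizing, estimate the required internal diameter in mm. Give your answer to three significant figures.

D ≈ 333 mm

Swamee-Jain (Type III): D = 0.66·[ε^1.25·(LQ²/(gh_f))^4.75 + ν·Q^9.4·(L/(gh_f))^5.2]^0.04
LQ²/(gh_f) = 0.4139; L/(gh_f) = 19.42
Term 1 = ε^1.25·(…)^4.75 = 9.98×10^-10; Term 2 = ν·Q^9.4·(…)^5.2 = 3.56×10^-8
D = 0.66·(9.98×10^-10 + 3.56×10^-8)^0.04 = 0.3327 m = 333 mm
Check: V = 1.68 m/s, Re = 1.10×10^6, f = 0.01157, h_f = 6.20 m ≈ 6.51 m ✓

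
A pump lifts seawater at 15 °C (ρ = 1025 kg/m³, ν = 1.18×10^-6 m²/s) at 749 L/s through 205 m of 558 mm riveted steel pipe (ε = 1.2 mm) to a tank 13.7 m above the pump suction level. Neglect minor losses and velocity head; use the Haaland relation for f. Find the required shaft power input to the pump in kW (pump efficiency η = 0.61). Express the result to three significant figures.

P_shaft ≈ 221 kW

V = 4Q/(πD²) = 3.063 m/s; Re = 1.45×10^6; ε/D = 0.00215; f = 0.02403
h_f = f(L/D)V²/2g = 4.222 m
Total head H = z + h_f = 13.7 + 4.222 = 17.92 m
P_hyd = ρgQH = 1025·9.81·0.749·17.92 = 135.0 kW
P_shaft = P_hyd/η = 135.0/0.61 = 221.3 kW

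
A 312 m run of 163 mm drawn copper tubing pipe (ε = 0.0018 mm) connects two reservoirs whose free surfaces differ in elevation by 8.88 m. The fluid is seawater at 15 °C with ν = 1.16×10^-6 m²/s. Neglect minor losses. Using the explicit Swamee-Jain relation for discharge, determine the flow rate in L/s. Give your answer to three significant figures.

Swamee-Jain (Type II): Q = -0.965·√(gD⁵h_f/L)·ln[ε/(3.7D) + √(3.17ν²L/(gD³h_f))]
√(gD⁵h_f/L) = √(9.81·0.163⁵·8.88/312) = 0.005668
ε/(3.7D) = 2.98×10^-6; √(3.17ν²L/(gD³h_f)) = 5.94×10^-5
Q = -0.965·0.005668·ln(6.238×10^-5) = 0.05296 m³/s
Check: V = 2.54 m/s, Re = 3.57×10^5, f = 0.01406, h_f = 8.84 m ≈ 8.88 m ✓

Q ≈ 53.0 L/s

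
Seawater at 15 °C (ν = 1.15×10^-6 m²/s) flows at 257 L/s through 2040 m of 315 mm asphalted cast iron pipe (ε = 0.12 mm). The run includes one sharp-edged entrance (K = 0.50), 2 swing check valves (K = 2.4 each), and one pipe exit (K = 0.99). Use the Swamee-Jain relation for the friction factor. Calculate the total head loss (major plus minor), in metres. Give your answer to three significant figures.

H_L ≈ 62.7 m

V = 4Q/(πD²) = 3.298 m/s; V²/2g = 0.5543 m
Re = 9.03×10^5, ε/D = 3.81×10^-4 → f = 0.01650 (Swamee-Jain)
Major: h_f = f(L/D)·V²/2g = 0.01650·6476·0.5543 = 59.22 m
Minor: ΣK = 6.29; h_m = ΣK·V²/2g = 3.487 m
Total H_L = 59.22 + 3.487 = 62.71 m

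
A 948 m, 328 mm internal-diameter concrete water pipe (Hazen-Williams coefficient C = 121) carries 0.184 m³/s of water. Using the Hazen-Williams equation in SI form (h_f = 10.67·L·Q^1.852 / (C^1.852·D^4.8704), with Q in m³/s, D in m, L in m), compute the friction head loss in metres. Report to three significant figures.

h_f = 10.67·948·0.184^1.852 / (121^1.852·0.328^4.8704) = 13.93 m

h_f ≈ 13.9 m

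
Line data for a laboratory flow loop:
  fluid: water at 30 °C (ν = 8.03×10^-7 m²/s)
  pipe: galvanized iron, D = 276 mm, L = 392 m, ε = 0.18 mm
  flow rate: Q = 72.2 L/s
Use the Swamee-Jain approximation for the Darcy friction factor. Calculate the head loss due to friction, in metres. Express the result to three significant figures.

V = 4Q/(πD²) = 4·0.0722/(π·0.276²) = 1.207 m/s
Re = VD/ν = 1.207·0.276/8.03×10^-7 = 4.15×10^5 → turbulent
ε/D = 0.18/276 = 6.52×10^-4
Swamee-Jain: f = 0.01882
h_f = f(L/D)V²/(2g) = 0.01882·(392/0.276)·1.207²/(2·9.81) = 1.984 m

h_f ≈ 1.98 m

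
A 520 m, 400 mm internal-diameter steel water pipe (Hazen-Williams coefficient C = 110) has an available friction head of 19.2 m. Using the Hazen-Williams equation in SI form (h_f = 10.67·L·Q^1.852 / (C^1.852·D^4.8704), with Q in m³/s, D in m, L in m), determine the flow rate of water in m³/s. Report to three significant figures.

Rearranging: Q = [h_f·C^1.852·D^4.8704 / (10.67·L)]^(1/1.852)
Q = [19.2·110^1.852·0.400^4.8704 / (10.67·520)]^0.540 = 0.4636 m³/s

Q ≈ 0.464 m³/s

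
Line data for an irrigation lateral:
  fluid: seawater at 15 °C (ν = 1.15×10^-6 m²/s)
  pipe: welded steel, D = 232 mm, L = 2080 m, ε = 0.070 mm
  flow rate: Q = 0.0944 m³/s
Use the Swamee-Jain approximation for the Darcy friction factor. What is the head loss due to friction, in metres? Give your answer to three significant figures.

V = 4Q/(πD²) = 4·0.0944/(π·0.232²) = 2.233 m/s
Re = VD/ν = 2.233·0.232/1.15×10^-6 = 4.51×10^5 → turbulent
ε/D = 0.070/232 = 3.02×10^-4
Swamee-Jain: f = 0.01651
h_f = f(L/D)V²/(2g) = 0.01651·(2080/0.232)·2.233²/(2·9.81) = 37.62 m

h_f ≈ 37.6 m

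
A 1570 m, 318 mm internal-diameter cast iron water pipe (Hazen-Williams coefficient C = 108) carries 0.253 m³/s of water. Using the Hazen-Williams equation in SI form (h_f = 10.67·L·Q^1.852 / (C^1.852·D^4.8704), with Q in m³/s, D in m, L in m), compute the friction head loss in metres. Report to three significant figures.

h_f = 10.67·1570·0.253^1.852 / (108^1.852·0.318^4.8704) = 59.72 m

h_f ≈ 59.7 m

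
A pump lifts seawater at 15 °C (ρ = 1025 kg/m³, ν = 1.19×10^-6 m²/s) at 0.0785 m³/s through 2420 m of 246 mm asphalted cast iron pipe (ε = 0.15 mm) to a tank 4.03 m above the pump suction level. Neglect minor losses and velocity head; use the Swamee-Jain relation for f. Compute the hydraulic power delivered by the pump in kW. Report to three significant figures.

P_hyd ≈ 23.5 kW

V = 4Q/(πD²) = 1.652 m/s; Re = 3.41×10^5; ε/D = 6.10×10^-4; f = 0.01879
h_f = f(L/D)V²/2g = 25.69 m
Total head H = z + h_f = 4.03 + 25.69 = 29.72 m
P_hyd = ρgQH = 1025·9.81·0.0785·29.72 = 23.46 kW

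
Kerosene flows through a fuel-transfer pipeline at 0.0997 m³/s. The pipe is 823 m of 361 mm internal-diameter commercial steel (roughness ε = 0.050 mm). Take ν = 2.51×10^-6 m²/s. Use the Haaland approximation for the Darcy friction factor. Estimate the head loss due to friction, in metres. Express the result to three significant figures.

V = 4Q/(πD²) = 4·0.0997/(π·0.361²) = 0.9741 m/s
Re = VD/ν = 0.9741·0.361/2.51×10^-6 = 1.40×10^5 → turbulent
ε/D = 0.050/361 = 1.39×10^-4
Haaland: f = 0.01740
h_f = f(L/D)V²/(2g) = 0.01740·(823/0.361)·0.9741²/(2·9.81) = 1.919 m

h_f ≈ 1.92 m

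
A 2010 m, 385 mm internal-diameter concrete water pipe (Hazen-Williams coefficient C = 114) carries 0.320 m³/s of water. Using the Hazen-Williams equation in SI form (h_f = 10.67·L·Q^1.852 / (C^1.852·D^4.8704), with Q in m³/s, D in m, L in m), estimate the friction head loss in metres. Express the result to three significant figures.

h_f = 10.67·2010·0.320^1.852 / (114^1.852·0.385^4.8704) = 42.12 m

h_f ≈ 42.1 m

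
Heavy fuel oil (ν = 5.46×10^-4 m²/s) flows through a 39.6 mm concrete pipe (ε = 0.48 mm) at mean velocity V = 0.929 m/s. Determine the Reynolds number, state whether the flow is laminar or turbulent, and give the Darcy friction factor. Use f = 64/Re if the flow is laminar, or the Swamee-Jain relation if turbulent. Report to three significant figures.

Re ≈ 67.4; laminar; f = 64/Re ≈ 0.950

Re = VD/ν = 0.9290·0.0396/5.46×10^-4 = 67.4
Re < 2300 → laminar → f = 64/Re = 0.9499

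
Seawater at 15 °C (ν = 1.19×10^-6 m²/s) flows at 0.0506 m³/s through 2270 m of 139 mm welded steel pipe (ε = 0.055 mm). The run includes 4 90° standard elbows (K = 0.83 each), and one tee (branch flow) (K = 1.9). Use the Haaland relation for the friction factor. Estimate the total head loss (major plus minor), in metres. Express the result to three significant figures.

H_L ≈ 161 m

V = 4Q/(πD²) = 3.335 m/s; V²/2g = 0.5667 m
Re = 3.89×10^5, ε/D = 3.96×10^-4 → f = 0.01712 (Haaland)
Major: h_f = f(L/D)·V²/2g = 0.01712·16331·0.5667 = 158.5 m
Minor: ΣK = 5.22; h_m = ΣK·V²/2g = 2.958 m
Total H_L = 158.5 + 2.958 = 161.4 m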